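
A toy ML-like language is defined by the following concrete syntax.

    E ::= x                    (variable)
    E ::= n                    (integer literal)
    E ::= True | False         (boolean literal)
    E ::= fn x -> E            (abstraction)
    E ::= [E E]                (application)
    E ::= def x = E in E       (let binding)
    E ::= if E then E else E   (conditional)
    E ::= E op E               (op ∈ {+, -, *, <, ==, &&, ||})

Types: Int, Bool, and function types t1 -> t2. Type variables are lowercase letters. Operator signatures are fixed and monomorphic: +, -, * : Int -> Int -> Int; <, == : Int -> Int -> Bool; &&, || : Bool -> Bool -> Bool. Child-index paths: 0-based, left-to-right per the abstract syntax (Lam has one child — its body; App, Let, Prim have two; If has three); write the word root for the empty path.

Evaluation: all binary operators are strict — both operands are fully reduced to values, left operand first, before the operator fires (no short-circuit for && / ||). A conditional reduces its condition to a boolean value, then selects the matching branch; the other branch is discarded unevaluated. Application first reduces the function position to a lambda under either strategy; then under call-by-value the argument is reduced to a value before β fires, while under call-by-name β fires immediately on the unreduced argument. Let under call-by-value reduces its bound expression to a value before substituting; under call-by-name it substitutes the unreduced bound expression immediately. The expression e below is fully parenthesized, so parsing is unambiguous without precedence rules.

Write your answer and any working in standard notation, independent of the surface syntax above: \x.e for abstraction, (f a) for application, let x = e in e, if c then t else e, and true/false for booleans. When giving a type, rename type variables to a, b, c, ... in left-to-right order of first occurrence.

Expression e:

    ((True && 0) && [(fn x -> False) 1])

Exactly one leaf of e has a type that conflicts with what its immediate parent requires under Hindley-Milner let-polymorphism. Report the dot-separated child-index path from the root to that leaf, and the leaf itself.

Working:
  unify Bool ~ Bool
  unify Int ~ Bool
  FAIL: mismatch Int ~ Bool

Answer: 0.1 : 0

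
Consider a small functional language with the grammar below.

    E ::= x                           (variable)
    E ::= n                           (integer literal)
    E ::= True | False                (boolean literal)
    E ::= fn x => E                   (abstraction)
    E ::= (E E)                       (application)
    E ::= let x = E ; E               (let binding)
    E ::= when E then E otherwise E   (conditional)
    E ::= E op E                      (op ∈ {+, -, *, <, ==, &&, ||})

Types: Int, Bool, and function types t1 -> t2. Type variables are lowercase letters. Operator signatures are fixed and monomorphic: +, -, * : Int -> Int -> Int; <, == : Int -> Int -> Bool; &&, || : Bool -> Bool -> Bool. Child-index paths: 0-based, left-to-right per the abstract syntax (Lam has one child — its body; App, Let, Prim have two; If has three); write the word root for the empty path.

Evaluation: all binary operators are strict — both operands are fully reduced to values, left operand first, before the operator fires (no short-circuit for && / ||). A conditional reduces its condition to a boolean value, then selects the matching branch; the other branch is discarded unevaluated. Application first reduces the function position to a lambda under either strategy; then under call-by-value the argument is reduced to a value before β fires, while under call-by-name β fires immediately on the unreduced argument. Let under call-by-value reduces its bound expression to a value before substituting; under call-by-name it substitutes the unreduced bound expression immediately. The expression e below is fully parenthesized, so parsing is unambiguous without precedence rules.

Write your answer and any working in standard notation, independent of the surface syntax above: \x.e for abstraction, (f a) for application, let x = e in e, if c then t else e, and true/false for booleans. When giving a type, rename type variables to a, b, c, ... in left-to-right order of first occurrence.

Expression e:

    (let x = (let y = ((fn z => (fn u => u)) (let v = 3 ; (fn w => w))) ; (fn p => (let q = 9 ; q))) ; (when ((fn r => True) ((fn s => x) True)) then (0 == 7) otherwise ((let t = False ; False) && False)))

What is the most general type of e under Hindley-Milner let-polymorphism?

Answer: Bool

Trace:
u : b
\u._ : b -> b
\z._ : a -> b -> b
let v : Int
w : c
\w._ : c -> c
  unify a -> b -> b ~ (c -> c) -> d
  unify a ~ c -> c
  unify b -> b ~ d
_ _ : b -> b
let y : forall. b -> b
let q : Int
q : Int
\p._ : e -> Int
let x : forall. e -> Int
\r._ : f -> Bool
x : h -> Int
\s._ : g -> h -> Int
  unify g -> h -> Int ~ Bool -> i
  unify g ~ Bool
  unify h -> Int ~ i
_ _ : h -> Int
  unify f -> Bool ~ (h -> Int) -> j
  unify f ~ h -> Int
  unify Bool ~ j
_ _ : Bool
  unify Bool ~ Bool
  unify Int ~ Int
  unify Int ~ Int
let t : Bool
  unify Bool ~ Bool
  unify Bool ~ Bool
  unify Bool ~ Bool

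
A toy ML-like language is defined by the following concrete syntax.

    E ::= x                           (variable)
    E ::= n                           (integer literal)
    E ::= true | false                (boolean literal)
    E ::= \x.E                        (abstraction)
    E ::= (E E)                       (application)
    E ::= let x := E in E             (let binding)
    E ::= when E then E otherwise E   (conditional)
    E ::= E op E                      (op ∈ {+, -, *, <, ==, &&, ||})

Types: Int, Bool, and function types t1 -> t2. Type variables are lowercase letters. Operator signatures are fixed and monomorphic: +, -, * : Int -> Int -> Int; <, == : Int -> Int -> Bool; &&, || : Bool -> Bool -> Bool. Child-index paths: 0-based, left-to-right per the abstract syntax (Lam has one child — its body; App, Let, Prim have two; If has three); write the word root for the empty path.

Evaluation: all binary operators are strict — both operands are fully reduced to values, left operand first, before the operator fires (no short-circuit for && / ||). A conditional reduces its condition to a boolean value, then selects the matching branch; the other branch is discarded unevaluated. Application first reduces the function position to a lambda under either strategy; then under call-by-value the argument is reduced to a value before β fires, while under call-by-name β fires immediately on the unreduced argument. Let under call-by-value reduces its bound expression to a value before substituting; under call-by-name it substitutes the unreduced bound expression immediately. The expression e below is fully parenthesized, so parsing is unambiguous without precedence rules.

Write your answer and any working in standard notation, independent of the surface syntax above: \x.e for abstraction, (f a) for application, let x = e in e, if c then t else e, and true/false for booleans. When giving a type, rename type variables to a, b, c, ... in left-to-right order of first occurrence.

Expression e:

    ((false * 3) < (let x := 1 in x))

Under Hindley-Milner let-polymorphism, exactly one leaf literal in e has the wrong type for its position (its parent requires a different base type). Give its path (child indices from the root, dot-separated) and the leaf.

Derivation:
  unify Bool ~ Int
  FAIL: mismatch Bool ~ Int

Answer: 0.0 : false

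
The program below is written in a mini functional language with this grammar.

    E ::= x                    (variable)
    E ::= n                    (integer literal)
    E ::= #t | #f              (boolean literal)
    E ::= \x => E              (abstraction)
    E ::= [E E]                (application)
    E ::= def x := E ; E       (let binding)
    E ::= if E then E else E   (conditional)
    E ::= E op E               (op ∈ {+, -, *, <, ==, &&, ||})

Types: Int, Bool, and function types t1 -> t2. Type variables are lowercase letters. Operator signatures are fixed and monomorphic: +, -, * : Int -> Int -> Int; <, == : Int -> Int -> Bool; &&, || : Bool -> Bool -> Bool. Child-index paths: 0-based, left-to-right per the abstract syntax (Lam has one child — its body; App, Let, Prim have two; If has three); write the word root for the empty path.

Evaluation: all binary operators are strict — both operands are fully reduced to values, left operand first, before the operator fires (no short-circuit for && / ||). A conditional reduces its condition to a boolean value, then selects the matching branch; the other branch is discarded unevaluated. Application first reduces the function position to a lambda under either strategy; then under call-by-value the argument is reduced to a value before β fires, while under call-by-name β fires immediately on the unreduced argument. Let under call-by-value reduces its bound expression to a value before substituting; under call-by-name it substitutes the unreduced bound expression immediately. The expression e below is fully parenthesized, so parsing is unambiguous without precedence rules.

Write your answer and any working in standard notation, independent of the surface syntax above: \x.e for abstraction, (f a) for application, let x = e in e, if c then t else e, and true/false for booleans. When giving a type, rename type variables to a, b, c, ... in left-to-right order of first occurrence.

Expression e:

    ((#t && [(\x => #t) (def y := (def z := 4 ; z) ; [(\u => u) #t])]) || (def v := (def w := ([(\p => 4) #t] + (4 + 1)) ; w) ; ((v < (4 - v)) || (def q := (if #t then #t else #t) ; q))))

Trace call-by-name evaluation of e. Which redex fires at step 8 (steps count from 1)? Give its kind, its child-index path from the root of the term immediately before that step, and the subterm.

Answer: let at 1.0.1.1 : (let w = (((\p.4) true) + (4 + 1)) in w)

Working:
step 0: ((true && ((\x.true) (let y = (let z = 4 in z) in ((\u.u) true)))) || (let v = (let w = (((\p.4) true) + (4 + 1)) in w) in ((v < (4 - v)) || (let q = (if true then true else true) in q))))
step 1: [beta@0.1] ((true && true) || (let v = (let w = (((\p.4) true) + (4 + 1)) in w) in ((v < (4 - v)) || (let q = (if true then true else true) in q))))
step 2: [delta@0] (true || (let v = (let w = (((\p.4) true) + (4 + 1)) in w) in ((v < (4 - v)) || (let q = (if true then true else true) in q))))
step 3: [let@1] (true || (((let w = (((\p.4) true) + (4 + 1)) in w) < (4 - (let w = (((\p.4) true) + (4 + 1)) in w))) || (let q = (if true then true else true) in q)))
step 4: [let@1.0.0] (true || (((((\p.4) true) + (4 + 1)) < (4 - (let w = (((\p.4) true) + (4 + 1)) in w))) || (let q = (if true then true else true) in q)))
step 5: [beta@1.0.0.0] (true || (((4 + (4 + 1)) < (4 - (let w = (((\p.4) true) + (4 + 1)) in w))) || (let q = (if true then true else true) in q)))
step 6: [delta@1.0.0.1] (true || (((4 + 5) < (4 - (let w = (((\p.4) true) + (4 + 1)) in w))) || (let q = (if true then true else true) in q)))
step 7: [delta@1.0.0] (true || ((9 < (4 - (let w = (((\p.4) true) + (4 + 1)) in w))) || (let q = (if true then true else true) in q)))
step 8: [let@1.0.1.1] (true || ((9 < (4 - (((\p.4) true) + (4 + 1)))) || (let q = (if true then true else true) in q)))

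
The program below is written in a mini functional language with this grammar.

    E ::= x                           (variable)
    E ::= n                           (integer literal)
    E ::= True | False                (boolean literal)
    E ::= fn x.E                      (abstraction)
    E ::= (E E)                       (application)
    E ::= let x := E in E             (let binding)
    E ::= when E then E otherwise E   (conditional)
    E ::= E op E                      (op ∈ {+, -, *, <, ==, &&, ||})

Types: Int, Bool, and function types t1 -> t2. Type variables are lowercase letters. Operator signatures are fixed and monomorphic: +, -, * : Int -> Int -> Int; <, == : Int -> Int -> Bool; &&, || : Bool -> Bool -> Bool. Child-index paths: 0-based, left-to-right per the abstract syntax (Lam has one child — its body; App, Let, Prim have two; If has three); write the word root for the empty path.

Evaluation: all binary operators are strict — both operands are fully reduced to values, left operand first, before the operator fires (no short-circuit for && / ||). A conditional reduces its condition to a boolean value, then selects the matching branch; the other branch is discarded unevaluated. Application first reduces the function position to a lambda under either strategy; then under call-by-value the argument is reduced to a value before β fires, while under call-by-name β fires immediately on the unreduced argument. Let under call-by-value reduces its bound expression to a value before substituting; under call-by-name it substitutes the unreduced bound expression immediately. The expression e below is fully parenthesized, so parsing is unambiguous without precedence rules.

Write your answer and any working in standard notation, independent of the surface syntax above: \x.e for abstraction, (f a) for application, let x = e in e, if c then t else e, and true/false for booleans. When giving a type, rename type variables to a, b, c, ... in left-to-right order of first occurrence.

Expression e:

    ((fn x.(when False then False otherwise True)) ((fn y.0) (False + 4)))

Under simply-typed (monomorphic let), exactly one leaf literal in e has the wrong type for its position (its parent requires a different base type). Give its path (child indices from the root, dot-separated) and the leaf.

Answer: 1.1.0 : false

Derivation:
  unify Bool ~ Bool
  unify Bool ~ Bool
\x._ : a -> Bool
\y._ : b -> Int
  unify Bool ~ Int
  FAIL: mismatch Bool ~ Int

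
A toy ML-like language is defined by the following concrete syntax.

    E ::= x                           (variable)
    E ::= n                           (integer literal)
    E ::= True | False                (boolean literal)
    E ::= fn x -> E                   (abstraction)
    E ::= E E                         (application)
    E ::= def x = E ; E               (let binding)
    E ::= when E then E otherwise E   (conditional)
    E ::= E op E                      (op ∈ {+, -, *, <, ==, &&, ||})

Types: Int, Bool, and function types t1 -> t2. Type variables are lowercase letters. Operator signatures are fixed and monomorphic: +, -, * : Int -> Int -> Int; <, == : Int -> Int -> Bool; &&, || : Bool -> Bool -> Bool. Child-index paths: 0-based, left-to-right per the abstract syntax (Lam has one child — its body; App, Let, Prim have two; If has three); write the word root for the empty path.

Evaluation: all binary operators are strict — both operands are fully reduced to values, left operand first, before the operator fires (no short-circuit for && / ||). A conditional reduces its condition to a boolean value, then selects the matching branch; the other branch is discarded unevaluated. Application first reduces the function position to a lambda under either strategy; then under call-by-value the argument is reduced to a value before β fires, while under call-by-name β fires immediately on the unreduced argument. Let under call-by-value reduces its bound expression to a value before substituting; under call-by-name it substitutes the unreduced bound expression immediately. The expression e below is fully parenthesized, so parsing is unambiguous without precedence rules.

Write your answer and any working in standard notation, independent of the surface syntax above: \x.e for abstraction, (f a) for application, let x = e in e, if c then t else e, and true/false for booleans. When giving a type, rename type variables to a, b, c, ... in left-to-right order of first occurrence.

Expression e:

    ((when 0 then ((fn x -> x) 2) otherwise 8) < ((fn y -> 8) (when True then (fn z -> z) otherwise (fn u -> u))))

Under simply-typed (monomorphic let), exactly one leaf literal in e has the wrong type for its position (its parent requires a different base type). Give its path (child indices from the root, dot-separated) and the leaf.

Trace:
  unify Int ~ Bool
  FAIL: mismatch Int ~ Bool

Answer: 0.0 : 0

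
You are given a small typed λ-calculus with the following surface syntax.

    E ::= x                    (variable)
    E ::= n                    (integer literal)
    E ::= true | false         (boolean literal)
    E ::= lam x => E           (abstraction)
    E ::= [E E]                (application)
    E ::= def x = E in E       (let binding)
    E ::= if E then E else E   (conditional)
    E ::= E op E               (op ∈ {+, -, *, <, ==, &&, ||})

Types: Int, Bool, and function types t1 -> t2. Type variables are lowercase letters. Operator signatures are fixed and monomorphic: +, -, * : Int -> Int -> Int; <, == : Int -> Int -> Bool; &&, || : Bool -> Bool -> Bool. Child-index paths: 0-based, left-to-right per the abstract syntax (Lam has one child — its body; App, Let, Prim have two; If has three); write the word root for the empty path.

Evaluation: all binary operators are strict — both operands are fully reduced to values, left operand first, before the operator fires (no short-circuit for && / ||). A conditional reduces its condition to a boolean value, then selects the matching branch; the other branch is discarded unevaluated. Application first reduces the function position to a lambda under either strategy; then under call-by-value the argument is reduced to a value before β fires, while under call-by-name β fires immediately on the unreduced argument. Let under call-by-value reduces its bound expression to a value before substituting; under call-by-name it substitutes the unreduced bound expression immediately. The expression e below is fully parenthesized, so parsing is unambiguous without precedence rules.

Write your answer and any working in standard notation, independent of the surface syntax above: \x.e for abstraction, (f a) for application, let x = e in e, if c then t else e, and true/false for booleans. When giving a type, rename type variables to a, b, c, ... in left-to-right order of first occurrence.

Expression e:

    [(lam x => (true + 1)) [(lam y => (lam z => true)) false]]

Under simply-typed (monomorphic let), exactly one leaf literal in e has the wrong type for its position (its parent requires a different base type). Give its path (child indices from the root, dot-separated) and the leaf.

Derivation:
  unify Bool ~ Int
  FAIL: mismatch Bool ~ Int

Answer: 0.0.0 : true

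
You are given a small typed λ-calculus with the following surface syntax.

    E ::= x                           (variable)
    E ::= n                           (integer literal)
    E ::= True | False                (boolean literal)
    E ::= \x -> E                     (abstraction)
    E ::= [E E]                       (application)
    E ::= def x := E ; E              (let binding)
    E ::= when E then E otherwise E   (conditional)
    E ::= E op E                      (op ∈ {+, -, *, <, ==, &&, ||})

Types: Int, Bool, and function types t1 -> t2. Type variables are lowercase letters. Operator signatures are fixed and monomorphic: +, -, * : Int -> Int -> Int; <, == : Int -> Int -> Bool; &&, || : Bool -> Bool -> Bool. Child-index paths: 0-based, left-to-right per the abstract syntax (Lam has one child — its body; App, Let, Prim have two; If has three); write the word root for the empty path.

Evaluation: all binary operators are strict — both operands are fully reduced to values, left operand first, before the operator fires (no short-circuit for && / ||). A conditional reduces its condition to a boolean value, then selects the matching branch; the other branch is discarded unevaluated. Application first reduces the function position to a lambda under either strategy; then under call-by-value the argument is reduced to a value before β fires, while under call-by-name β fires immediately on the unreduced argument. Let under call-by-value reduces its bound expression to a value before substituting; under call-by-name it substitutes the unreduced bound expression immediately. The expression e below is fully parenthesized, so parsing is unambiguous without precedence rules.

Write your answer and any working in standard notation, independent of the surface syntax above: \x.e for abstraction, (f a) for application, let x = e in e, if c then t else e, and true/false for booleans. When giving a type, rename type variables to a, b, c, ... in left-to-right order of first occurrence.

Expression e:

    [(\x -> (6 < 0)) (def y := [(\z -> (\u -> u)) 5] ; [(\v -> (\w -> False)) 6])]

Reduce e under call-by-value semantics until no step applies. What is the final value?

Trace:
step 0: ((\x.(6 < 0)) (let y = ((\z.(\u.u)) 5) in ((\v.(\w.false)) 6)))
step 1: [beta@1.0] ((\x.(6 < 0)) (let y = (\u.u) in ((\v.(\w.false)) 6)))
step 2: [let@1] ((\x.(6 < 0)) ((\v.(\w.false)) 6))
step 3: [beta@1] ((\x.(6 < 0)) (\w.false))
step 4: [beta@root] (6 < 0)
step 5: [delta@root] false

Answer: false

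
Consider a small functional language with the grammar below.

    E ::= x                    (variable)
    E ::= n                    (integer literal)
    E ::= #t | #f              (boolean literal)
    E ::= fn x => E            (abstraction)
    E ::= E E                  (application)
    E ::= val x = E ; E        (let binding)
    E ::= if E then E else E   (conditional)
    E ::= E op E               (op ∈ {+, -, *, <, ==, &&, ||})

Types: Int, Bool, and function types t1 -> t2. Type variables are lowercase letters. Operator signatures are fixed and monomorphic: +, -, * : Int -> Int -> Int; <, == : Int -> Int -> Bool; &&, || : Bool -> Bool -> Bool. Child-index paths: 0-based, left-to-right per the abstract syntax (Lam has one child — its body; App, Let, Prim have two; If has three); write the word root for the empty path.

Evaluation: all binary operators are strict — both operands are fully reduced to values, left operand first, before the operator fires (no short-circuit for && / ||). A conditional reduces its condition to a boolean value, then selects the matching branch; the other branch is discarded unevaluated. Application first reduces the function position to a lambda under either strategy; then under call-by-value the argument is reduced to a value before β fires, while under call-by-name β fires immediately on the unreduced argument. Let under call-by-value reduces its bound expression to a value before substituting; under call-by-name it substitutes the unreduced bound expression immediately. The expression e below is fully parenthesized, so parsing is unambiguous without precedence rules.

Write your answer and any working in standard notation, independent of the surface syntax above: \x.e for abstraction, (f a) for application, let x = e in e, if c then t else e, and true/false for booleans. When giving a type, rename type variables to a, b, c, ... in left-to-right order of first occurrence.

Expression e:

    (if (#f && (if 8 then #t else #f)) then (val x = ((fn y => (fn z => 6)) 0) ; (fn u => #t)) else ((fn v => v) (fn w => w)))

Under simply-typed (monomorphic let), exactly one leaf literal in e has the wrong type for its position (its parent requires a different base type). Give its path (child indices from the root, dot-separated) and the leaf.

Working:
  unify Bool ~ Bool
  unify Int ~ Bool
  FAIL: mismatch Int ~ Bool

Answer: 0.1.0 : 8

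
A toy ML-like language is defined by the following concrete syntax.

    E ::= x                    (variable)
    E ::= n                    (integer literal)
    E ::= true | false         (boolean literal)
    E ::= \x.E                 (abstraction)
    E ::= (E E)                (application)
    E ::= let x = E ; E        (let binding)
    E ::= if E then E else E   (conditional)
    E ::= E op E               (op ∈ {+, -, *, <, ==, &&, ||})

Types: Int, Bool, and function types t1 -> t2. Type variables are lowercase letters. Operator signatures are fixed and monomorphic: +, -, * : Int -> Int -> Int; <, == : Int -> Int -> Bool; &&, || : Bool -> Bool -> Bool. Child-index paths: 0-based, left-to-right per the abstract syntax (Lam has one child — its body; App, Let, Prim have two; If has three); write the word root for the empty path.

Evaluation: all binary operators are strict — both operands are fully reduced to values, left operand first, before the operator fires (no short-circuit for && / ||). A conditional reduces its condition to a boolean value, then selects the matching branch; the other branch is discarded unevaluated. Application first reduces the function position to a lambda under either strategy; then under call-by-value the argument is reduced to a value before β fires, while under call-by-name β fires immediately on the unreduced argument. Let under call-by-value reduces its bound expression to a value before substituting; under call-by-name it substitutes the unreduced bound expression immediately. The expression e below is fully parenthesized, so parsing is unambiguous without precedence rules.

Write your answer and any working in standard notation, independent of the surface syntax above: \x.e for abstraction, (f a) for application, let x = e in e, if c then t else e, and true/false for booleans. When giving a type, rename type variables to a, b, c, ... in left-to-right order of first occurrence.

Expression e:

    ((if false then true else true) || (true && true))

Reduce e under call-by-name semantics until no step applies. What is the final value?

Answer: true

Working:
step 0: ((if false then true else true) || (true && true))
step 1: [if@0] (true || (true && true))
step 2: [delta@1] (true || true)
step 3: [delta@root] true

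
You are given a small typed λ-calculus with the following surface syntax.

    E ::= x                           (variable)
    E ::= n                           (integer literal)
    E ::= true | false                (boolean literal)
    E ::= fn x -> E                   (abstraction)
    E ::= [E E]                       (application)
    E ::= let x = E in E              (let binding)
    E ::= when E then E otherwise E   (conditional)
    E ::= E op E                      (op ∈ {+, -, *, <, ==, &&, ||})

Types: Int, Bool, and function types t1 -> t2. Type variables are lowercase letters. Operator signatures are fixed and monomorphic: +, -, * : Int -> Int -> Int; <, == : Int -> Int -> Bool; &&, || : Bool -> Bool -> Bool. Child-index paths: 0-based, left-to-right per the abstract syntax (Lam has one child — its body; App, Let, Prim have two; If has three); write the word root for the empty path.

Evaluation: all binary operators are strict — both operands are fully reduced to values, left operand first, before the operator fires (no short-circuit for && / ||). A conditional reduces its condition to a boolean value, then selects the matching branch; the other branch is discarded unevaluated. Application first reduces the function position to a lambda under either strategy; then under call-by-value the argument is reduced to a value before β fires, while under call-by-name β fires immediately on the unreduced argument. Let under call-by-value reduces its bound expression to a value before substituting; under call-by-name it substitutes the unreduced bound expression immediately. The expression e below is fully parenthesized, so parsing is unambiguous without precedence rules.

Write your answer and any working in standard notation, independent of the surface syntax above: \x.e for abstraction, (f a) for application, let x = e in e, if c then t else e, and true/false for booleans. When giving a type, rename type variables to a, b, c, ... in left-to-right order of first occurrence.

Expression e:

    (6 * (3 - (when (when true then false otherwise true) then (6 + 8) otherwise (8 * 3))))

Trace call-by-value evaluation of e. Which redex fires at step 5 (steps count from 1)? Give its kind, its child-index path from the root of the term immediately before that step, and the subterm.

Answer: delta at root : (6 * -21)

Trace:
step 0: (6 * (3 - (if (if true then false else true) then (6 + 8) else (8 * 3))))
step 1: [if@1.1.0] (6 * (3 - (if false then (6 + 8) else (8 * 3))))
step 2: [if@1.1] (6 * (3 - (8 * 3)))
step 3: [delta@1.1] (6 * (3 - 24))
step 4: [delta@1] (6 * -21)
step 5: [delta@root] -126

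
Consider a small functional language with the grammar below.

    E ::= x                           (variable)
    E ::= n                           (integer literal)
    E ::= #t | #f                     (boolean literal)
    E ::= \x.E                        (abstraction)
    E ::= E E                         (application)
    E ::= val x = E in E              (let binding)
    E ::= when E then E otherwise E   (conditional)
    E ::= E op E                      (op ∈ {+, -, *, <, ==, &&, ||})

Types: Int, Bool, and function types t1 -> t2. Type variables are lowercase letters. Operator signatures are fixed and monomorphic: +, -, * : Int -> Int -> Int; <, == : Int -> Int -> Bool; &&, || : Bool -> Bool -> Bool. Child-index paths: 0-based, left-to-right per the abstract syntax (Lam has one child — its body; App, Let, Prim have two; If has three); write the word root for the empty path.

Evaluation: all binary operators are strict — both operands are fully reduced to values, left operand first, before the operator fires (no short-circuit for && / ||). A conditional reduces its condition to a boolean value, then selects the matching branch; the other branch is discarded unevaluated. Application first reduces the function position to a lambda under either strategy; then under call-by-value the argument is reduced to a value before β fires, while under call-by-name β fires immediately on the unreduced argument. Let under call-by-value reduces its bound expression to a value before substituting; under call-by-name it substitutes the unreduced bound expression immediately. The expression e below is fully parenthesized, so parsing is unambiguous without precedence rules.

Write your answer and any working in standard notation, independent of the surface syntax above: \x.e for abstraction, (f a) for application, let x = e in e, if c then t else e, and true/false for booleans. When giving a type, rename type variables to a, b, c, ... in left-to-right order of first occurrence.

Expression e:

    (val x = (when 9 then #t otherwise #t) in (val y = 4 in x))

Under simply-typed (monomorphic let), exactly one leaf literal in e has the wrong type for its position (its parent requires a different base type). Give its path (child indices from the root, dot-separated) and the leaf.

Answer: 0.0 : 9

Working:
  unify Int ~ Bool
  FAIL: mismatch Int ~ Bool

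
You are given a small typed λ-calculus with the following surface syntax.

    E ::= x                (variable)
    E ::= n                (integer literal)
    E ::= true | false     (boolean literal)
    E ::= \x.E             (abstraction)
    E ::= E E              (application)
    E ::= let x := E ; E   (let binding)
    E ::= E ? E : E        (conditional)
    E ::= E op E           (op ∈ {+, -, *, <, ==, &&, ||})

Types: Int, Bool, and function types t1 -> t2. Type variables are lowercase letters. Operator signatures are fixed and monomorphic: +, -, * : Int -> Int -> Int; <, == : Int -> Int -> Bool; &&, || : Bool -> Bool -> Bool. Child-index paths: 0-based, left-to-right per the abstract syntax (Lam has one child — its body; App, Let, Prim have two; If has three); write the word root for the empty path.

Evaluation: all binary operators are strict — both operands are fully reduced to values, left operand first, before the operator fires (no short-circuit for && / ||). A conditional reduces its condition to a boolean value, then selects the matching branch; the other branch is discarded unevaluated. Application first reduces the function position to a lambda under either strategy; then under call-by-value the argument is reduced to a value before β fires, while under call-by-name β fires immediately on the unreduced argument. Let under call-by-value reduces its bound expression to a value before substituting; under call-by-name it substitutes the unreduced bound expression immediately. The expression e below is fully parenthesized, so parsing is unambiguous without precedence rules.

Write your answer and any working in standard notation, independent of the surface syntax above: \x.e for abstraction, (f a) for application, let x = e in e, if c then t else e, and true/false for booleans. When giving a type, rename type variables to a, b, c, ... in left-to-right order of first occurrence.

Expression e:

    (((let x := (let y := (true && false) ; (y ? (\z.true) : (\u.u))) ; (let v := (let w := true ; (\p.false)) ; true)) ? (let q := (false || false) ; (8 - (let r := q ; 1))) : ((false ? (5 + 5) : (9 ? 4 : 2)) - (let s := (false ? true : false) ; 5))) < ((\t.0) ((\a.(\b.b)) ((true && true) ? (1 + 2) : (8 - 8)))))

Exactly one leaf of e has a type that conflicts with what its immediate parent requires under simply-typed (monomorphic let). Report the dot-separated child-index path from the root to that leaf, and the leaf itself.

Derivation:
  unify Bool ~ Bool
  unify Bool ~ Bool
let y : Bool
y : Bool
  unify Bool ~ Bool
\z._ : a -> Bool
u : b
\u._ : b -> b
  unify a -> Bool ~ b -> b
  unify a ~ b
  unify Bool ~ b
let x : Bool -> Bool
let w : Bool
\p._ : c -> Bool
let v : c -> Bool
  unify Bool ~ Bool
  unify Bool ~ Bool
  unify Bool ~ Bool
let q : Bool
  unify Int ~ Int
q : Bool
let r : Bool
  unify Int ~ Int
  unify Bool ~ Bool
  unify Int ~ Int
  unify Int ~ Int
  unify Int ~ Bool
  FAIL: mismatch Int ~ Bool

Answer: 0.2.0.2.0 : 9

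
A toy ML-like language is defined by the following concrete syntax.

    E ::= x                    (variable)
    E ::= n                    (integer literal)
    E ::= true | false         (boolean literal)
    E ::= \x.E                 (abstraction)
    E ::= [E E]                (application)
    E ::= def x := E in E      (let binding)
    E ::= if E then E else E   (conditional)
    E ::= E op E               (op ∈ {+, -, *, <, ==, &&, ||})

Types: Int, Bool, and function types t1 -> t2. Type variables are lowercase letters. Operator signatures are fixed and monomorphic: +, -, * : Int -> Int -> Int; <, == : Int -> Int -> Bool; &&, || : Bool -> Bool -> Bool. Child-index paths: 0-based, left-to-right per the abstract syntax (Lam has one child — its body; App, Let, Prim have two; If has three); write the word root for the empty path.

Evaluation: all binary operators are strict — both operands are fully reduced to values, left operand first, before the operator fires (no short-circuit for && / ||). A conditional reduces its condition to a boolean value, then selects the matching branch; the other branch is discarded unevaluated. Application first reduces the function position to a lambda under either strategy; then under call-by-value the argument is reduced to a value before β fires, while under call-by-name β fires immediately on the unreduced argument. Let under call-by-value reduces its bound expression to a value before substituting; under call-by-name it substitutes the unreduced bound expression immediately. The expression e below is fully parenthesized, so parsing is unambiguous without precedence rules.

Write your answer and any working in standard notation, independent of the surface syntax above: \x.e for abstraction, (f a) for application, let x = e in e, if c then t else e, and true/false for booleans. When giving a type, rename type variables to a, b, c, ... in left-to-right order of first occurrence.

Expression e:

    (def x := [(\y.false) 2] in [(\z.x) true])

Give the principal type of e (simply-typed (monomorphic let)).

Derivation:
\y._ : a -> Bool
  unify a -> Bool ~ Int -> b
  unify a ~ Int
  unify Bool ~ b
_ _ : Bool
let x : Bool
x : Bool
\z._ : c -> Bool
  unify c -> Bool ~ Bool -> d
  unify c ~ Bool
  unify Bool ~ d
_ _ : Bool

Answer: Bool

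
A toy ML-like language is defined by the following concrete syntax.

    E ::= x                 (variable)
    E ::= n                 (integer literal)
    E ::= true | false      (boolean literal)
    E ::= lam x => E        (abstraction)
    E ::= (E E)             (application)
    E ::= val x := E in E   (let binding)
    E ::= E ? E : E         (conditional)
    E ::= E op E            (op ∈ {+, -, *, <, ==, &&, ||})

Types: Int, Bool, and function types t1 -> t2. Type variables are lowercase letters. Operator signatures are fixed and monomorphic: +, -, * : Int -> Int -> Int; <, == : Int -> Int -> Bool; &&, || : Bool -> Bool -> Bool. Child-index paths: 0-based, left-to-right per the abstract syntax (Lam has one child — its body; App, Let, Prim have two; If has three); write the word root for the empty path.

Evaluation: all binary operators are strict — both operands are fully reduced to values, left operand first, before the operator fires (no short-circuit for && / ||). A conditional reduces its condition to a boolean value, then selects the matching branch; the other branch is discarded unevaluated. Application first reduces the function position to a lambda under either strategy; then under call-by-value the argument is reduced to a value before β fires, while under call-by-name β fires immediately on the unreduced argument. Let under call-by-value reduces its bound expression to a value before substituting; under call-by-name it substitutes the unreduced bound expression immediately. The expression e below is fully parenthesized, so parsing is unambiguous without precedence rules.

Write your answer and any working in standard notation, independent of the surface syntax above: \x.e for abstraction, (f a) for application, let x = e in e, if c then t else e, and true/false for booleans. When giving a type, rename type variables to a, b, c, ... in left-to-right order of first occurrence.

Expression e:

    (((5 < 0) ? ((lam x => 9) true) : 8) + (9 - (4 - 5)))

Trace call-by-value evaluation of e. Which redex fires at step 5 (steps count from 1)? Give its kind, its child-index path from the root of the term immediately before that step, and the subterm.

Trace:
step 0: ((if (5 < 0) then ((\x.9) true) else 8) + (9 - (4 - 5)))
step 1: [delta@0.0] ((if false then ((\x.9) true) else 8) + (9 - (4 - 5)))
step 2: [if@0] (8 + (9 - (4 - 5)))
step 3: [delta@1.1] (8 + (9 - -1))
step 4: [delta@1] (8 + 10)
step 5: [delta@root] 18

Answer: delta at root : (8 + 10)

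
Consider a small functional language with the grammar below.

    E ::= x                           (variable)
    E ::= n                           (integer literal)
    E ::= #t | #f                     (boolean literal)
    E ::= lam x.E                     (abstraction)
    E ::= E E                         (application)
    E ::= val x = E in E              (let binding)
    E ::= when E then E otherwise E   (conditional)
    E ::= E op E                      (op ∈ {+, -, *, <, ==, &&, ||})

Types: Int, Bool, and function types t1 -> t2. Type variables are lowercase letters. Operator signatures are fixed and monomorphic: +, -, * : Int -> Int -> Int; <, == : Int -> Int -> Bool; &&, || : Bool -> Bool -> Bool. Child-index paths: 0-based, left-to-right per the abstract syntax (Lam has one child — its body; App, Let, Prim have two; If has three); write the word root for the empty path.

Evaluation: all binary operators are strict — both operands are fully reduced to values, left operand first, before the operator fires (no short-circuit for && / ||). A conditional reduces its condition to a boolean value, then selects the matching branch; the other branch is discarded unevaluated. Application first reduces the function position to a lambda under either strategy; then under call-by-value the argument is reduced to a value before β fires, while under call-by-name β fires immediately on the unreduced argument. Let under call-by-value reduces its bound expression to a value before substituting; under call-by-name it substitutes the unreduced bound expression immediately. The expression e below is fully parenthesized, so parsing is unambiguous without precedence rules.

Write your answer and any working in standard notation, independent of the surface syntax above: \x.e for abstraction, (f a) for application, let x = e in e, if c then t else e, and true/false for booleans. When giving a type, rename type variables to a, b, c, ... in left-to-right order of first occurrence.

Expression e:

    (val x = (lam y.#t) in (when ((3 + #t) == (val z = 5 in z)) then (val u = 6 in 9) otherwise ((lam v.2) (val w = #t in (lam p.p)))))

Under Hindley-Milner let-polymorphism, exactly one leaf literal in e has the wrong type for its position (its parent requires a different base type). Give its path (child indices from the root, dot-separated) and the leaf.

Trace:
\y._ : a -> Bool
let x : forall. a -> Bool
  unify Int ~ Int
  unify Bool ~ Int
  FAIL: mismatch Bool ~ Int

Answer: 1.0.0.1 : true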